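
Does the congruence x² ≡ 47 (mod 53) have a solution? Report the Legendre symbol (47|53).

Euler's criterion: (47/53) ≡ 47^26 (mod 53).
47^2 ≡ 36 (mod 53)
47^4 ≡ 24 (mod 53)
47^8 ≡ 46 (mod 53)
47^16 ≡ 49 (mod 53)
47^26 = 47^(16+8+2) ≡ 1 (mod 53).
Result is 1, so (47/53) = 1.

1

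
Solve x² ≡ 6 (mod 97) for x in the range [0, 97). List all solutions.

97 ≡ 1 (mod 4), so we find a root by search.
Trying successive values, 43² = 1849 ≡ 6 (mod 97). The other root is 97 − 43 = 54.

43, 54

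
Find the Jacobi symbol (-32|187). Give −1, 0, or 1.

First reduce: -32 ≡ 155 (mod 187).
Reciprocity: 155 ≡ 3 and 187 ≡ 3 (mod 4), so (155/187) = −(187/155).
Reduce top mod 155: now compute (32/155).
Pull out 2^5: since 155 ≡ 3 (mod 8), (2/155) = -1, so (2/155)^5 = -1.
Reached (1/155) = 1. Collecting the sign flips along the way, the symbol is +1.

1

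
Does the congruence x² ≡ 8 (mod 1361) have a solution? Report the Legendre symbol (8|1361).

Pull out 2^3: since 1361 ≡ 1 (mod 8), (2/1361) = +1, so (2/1361)^3 = +1.
Reached (1/1361) = 1. Collecting the sign flips along the way, the symbol is +1.

1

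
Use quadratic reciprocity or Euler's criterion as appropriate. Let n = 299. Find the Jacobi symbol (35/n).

Reciprocity: 35 ≡ 3 and 299 ≡ 3 (mod 4), so (35/299) = −(299/35).
Reduce top mod 35: now compute (19/35).
Reciprocity: 19 ≡ 3 and 35 ≡ 3 (mod 4), so (19/35) = −(35/19).
Reduce top mod 19: now compute (16/19).
Pull out 2^4: since 19 ≡ 3 (mod 8), (2/19) = -1, so (2/19)^4 = +1.
Reached (1/19) = 1. Collecting the sign flips along the way, the symbol is +1.

1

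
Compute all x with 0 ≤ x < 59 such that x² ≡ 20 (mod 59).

Since 59 ≡ 3 (mod 4), a square root of 20 is 20^((59+1)/4) = 20^15 mod 59.
Repeated squaring: 20^2≡46, 20^4≡51, 20^8≡5 (mod 59).
20^15 = 20^(8+4+2+1) ≡ 16 (mod 59).
Check: 16² = 256 ≡ 20 (mod 59). The two roots are 16 and 43.

16, 43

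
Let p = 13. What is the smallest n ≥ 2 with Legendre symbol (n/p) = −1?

(2/13) = −1, so 2 is the smallest positive non-residue mod 13.

2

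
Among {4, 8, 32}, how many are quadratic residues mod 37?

1

(4/37) = +1 → QR.
(8/37) = -1 → non-residue.
(32/37) = -1 → non-residue.
Total quadratic residues among the 3: 1.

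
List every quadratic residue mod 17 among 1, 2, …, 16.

Square k = 1,…,8 (k and 17−k give the same square):
1²=1, 2²=4, 3²=9, 4²=16, 5²≡8, 6²≡2, 7²≡15, 8²≡13 (mod 17).
So the quadratic residues mod 17 are {1, 2, 4, 8, 9, 13, 15, 16}.

1 2 4 8 9 13 15 16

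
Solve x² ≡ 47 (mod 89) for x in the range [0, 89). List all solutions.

89 ≡ 1 (mod 4), so we find a root by search.
Trying successive values, 15² = 225 ≡ 47 (mod 89). The other root is 89 − 15 = 74.

15, 74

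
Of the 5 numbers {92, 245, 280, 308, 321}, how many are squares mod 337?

(92/337) = -1 → non-residue.
(245/337) = -1 → non-residue.
(280/337) = -1 → non-residue.
(308/337) = -1 → non-residue.
(321/337) = +1 → QR.
Total quadratic residues among the 5: 1.

1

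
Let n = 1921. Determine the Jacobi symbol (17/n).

0

Reciprocity: 17 ≡ 1 and 1921 ≡ 1 (mod 4), so (17/1921) = +(1921/17).
Reduce top mod 17: now compute (0/17).
Top reduces to 0: gcd > 1, so the symbol is 0.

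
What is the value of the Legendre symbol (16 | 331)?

1

Pull out 2^4: since 331 ≡ 3 (mod 8), (2/331) = -1, so (2/331)^4 = +1.
Reached (1/331) = 1. Collecting the sign flips along the way, the symbol is +1.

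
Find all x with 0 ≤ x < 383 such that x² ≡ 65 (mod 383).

111, 272

Since 383 ≡ 3 (mod 4), a square root of 65 is 65^((383+1)/4) = 65^96 mod 383.
Repeated squaring: 65^2≡12, 65^4≡144, 65^8≡54, 65^16≡235, 65^32≡73, 65^64≡350 (mod 383).
65^96 = 65^(64+32) ≡ 272 (mod 383).
Check: 272² = 73984 ≡ 65 (mod 383). The two roots are 111 and 272.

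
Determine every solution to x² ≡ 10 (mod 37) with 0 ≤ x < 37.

37 ≡ 1 (mod 4), so we find a root by search.
Trying successive values, 11² = 121 ≡ 10 (mod 37). The other root is 37 − 11 = 26.

11, 26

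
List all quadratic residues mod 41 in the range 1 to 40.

Square k = 1,…,20 (k and 41−k give the same square):
1²=1, 2²=4, 3²=9, 4²=16, 5²=25, 6²=36, 7²≡8, 8²≡23, 9²≡40, 10²≡18, 11²≡39, 12²≡21, 13²≡5, 14²≡32, 15²≡20, 16²≡10, 17²≡2, 18²≡37, 19²≡33, 20²≡31 (mod 41).
So the quadratic residues mod 41 are {1, 2, 4, 5, 8, 9, 10, 16, 18, 20, 21, 23, 25, 31, 32, 33, 36, 37, 39, 40}.

1, 2, 4, 5, 8, 9, 10, 16, 18, 20, 21, 23, 25, 31, 32, 33, 36, 37, 39, 40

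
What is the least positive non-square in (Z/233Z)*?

3

(2/233) = +1, so 2 is a residue.
(3/233) = −1, so 3 is the smallest positive non-residue mod 233.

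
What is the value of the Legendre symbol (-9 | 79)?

-1

First reduce: -9 ≡ 70 (mod 79).
Pull out 2: since 79 ≡ 7 (mod 8), (2/79) = +1.
Reciprocity: 35 ≡ 3 and 79 ≡ 3 (mod 4), so (35/79) = −(79/35).
Reduce top mod 35: now compute (9/35).
Reciprocity: 9 ≡ 1 and 35 ≡ 3 (mod 4), so (9/35) = +(35/9).
Reduce top mod 9: now compute (8/9).
Pull out 2^3: since 9 ≡ 1 (mod 8), (2/9) = +1, so (2/9)^3 = +1.
Reached (1/9) = 1. Collecting the sign flips along the way, the symbol is -1.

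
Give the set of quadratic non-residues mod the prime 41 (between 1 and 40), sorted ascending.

Square k = 1,…,20 (k and 41−k give the same square):
1²=1, 2²=4, 3²=9, 4²=16, 5²=25, 6²=36, 7²≡8, 8²≡23, 9²≡40, 10²≡18, 11²≡39, 12²≡21, 13²≡5, 14²≡32, 15²≡20, 16²≡10, 17²≡2, 18²≡37, 19²≡33, 20²≡31 (mod 41).
The residues are {1, 2, 4, 5, 8, 9, 10, 16, 18, 20, 21, 23, 25, 31, 32, 33, 36, 37, 39, 40}; the non-residues are the remaining 20 nonzero classes.

3 6 7 11 12 13 14 15 17 19 22 24 26 27 28 29 30 34 35 38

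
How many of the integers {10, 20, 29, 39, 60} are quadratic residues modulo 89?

(10/89) = +1 → QR.
(20/89) = +1 → QR.
(29/89) = -1 → non-residue.
(39/89) = +1 → QR.
(60/89) = -1 → non-residue.
Total quadratic residues among the 5: 3.

3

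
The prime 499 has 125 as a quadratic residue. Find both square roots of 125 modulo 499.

Since 499 ≡ 3 (mod 4), a square root of 125 is 125^((499+1)/4) = 125^125 mod 499.
Repeated squaring: 125^2≡156, 125^4≡384, 125^8≡251, 125^16≡127, 125^32≡161, 125^64≡472 (mod 499).
125^125 = 125^(64+32+16+8+4+1) ≡ 249 (mod 499).
Check: 249² = 62001 ≡ 125 (mod 499). The two roots are 249 and 250.

249, 250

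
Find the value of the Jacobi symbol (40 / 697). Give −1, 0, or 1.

-1

Pull out 2^3: since 697 ≡ 1 (mod 8), (2/697) = +1, so (2/697)^3 = +1.
Reciprocity: 5 ≡ 1 and 697 ≡ 1 (mod 4), so (5/697) = +(697/5).
Reduce top mod 5: now compute (2/5).
Pull out 2: since 5 ≡ 5 (mod 8), (2/5) = -1.
Reached (1/5) = 1. Collecting the sign flips along the way, the symbol is -1.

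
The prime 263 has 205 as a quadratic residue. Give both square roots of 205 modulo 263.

87, 176

Since 263 ≡ 3 (mod 4), a square root of 205 is 205^((263+1)/4) = 205^66 mod 263.
Repeated squaring: 205^2≡208, 205^4≡132, 205^8≡66, 205^16≡148, 205^32≡75, 205^64≡102 (mod 263).
205^66 = 205^(64+2) ≡ 176 (mod 263).
Check: 176² = 30976 ≡ 205 (mod 263). The two roots are 87 and 176.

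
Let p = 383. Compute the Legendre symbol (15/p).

Reciprocity: 15 ≡ 3 and 383 ≡ 3 (mod 4), so (15/383) = −(383/15).
Reduce top mod 15: now compute (8/15).
Pull out 2^3: since 15 ≡ 7 (mod 8), (2/15) = +1, so (2/15)^3 = +1.
Reached (1/15) = 1. Collecting the sign flips along the way, the symbol is -1.

-1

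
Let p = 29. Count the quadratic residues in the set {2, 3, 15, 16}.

1

(2/29) = -1 → non-residue.
(3/29) = -1 → non-residue.
(15/29) = -1 → non-residue.
(16/29) = +1 → QR.
Total quadratic residues among the 4: 1.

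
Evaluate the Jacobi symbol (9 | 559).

1

Reciprocity: 9 ≡ 1 and 559 ≡ 3 (mod 4), so (9/559) = +(559/9).
Reduce top mod 9: now compute (1/9).
Reached (1/9) = 1. Collecting the sign flips along the way, the symbol is +1.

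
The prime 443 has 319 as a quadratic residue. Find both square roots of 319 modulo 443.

177, 266

Since 443 ≡ 3 (mod 4), a square root of 319 is 319^((443+1)/4) = 319^111 mod 443.
Repeated squaring: 319^2≡314, 319^4≡250, 319^8≡37, 319^16≡40, 319^32≡271, 319^64≡346 (mod 443).
319^111 = 319^(64+32+8+4+2+1) ≡ 177 (mod 443).
Check: 177² = 31329 ≡ 319 (mod 443). The two roots are 177 and 266.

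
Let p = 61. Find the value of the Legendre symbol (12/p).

Pull out 2^2: since 61 ≡ 5 (mod 8), (2/61) = -1, so (2/61)^2 = +1.
Reciprocity: 3 ≡ 3 and 61 ≡ 1 (mod 4), so (3/61) = +(61/3).
Reduce top mod 3: now compute (1/3).
Reached (1/3) = 1. Collecting the sign flips along the way, the symbol is +1.

1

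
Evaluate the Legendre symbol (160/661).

-1

Pull out 2^5: since 661 ≡ 5 (mod 8), (2/661) = -1, so (2/661)^5 = -1.
Reciprocity: 5 ≡ 1 and 661 ≡ 1 (mod 4), so (5/661) = +(661/5).
Reduce top mod 5: now compute (1/5).
Reached (1/5) = 1. Collecting the sign flips along the way, the symbol is -1.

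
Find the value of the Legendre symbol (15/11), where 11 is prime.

1

Euler's criterion: (15/11) ≡ 4^5 (mod 11).
4^2 ≡ 5 (mod 11)
4^4 ≡ 3 (mod 11)
4^5 = 4^(4+1) ≡ 1 (mod 11).
Result is 1, so (15/11) = 1.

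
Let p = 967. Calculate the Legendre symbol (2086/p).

-1

First reduce: 2086 ≡ 152 (mod 967).
Pull out 2^3: since 967 ≡ 7 (mod 8), (2/967) = +1, so (2/967)^3 = +1.
Reciprocity: 19 ≡ 3 and 967 ≡ 3 (mod 4), so (19/967) = −(967/19).
Reduce top mod 19: now compute (17/19).
Reciprocity: 17 ≡ 1 and 19 ≡ 3 (mod 4), so (17/19) = +(19/17).
Reduce top mod 17: now compute (2/17).
Pull out 2: since 17 ≡ 1 (mod 8), (2/17) = +1.
Reached (1/17) = 1. Collecting the sign flips along the way, the symbol is -1.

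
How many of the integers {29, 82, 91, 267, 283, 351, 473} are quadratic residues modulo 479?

(29/479) = -1 → non-residue.
(82/479) = -1 → non-residue.
(91/479) = -1 → non-residue.
(267/479) = +1 → QR.
(283/479) = -1 → non-residue.
(351/479) = -1 → non-residue.
(473/479) = -1 → non-residue.
Total quadratic residues among the 7: 1.

1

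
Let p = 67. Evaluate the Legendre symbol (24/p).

Euler's criterion: (24/67) ≡ 24^33 (mod 67).
24^2 ≡ 40 (mod 67)
24^4 ≡ 59 (mod 67)
24^8 ≡ 64 (mod 67)
24^16 ≡ 9 (mod 67)
24^32 ≡ 14 (mod 67)
24^33 = 24^(32+1) ≡ 1 (mod 67).
Result is 1, so (24/67) = 1.

1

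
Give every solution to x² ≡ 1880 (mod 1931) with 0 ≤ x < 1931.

Since 1931 ≡ 3 (mod 4), a square root of 1880 is 1880^((1931+1)/4) = 1880^483 mod 1931.
Repeated squaring: 1880^2≡670, 1880^4≡908, 1880^8≡1858, 1880^16≡1467, 1880^32≡955, 1880^64≡593, 1880^128≡207, 1880^256≡367 (mod 1931).
1880^483 = 1880^(256+128+64+32+2+1) ≡ 1833 (mod 1931).
Check: 1833² = 3359889 ≡ 1880 (mod 1931). The two roots are 98 and 1833.

98, 1833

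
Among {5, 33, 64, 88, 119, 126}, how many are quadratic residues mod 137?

4

(5/137) = -1 → non-residue.
(33/137) = -1 → non-residue.
(64/137) = +1 → QR.
(88/137) = +1 → QR.
(119/137) = +1 → QR.
(126/137) = +1 → QR.
Total quadratic residues among the 6: 4.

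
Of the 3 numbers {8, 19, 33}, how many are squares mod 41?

(8/41) = +1 → QR.
(19/41) = -1 → non-residue.
(33/41) = +1 → QR.
Total quadratic residues among the 3: 2.

2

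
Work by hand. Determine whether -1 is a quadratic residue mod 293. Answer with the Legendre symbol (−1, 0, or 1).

Euler's criterion: (-1/293) ≡ 292^146 (mod 293).
292^2 ≡ 1 (mod 293)
292^4 ≡ 1 (mod 293)
292^8 ≡ 1 (mod 293)
292^16 ≡ 1 (mod 293)
292^32 ≡ 1 (mod 293)
292^64 ≡ 1 (mod 293)
292^128 ≡ 1 (mod 293)
292^146 = 292^(128+16+2) ≡ 1 (mod 293).
Result is 1, so (-1/293) = 1.

1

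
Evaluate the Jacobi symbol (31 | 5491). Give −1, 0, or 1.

-1

Reciprocity: 31 ≡ 3 and 5491 ≡ 3 (mod 4), so (31/5491) = −(5491/31).
Reduce top mod 31: now compute (4/31).
Pull out 2^2: since 31 ≡ 7 (mod 8), (2/31) = +1, so (2/31)^2 = +1.
Reached (1/31) = 1. Collecting the sign flips along the way, the symbol is -1.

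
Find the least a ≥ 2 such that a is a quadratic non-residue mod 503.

(2/503) = +1, so 2 is a residue.
(3/503) = +1, so 3 is a residue.
(4/503) = +1, so 4 is a residue.
(5/503) = −1, so 5 is the smallest positive non-residue mod 503.

5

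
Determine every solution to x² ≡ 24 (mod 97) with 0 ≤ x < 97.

11, 86

97 ≡ 1 (mod 4), so we find a root by search.
Trying successive values, 11² = 121 ≡ 24 (mod 97). The other root is 97 − 11 = 86.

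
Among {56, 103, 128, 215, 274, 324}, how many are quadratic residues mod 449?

(56/449) = +1 → QR.
(103/449) = -1 → non-residue.
(128/449) = +1 → QR.
(215/449) = -1 → non-residue.
(274/449) = +1 → QR.
(324/449) = +1 → QR.
Total quadratic residues among the 6: 4.

4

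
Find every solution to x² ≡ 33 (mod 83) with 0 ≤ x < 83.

Since 83 ≡ 3 (mod 4), a square root of 33 is 33^((83+1)/4) = 33^21 mod 83.
Repeated squaring: 33^2≡10, 33^4≡17, 33^8≡40, 33^16≡23 (mod 83).
33^21 = 33^(16+4+1) ≡ 38 (mod 83).
Check: 38² = 1444 ≡ 33 (mod 83). The two roots are 38 and 45.

38, 45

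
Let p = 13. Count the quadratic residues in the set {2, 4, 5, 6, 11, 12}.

(2/13) = -1 → non-residue.
(4/13) = +1 → QR.
(5/13) = -1 → non-residue.
(6/13) = -1 → non-residue.
(11/13) = -1 → non-residue.
(12/13) = +1 → QR.
Total quadratic residues among the 6: 2.

2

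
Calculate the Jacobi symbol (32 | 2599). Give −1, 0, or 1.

1

Pull out 2^5: since 2599 ≡ 7 (mod 8), (2/2599) = +1, so (2/2599)^5 = +1.
Reached (1/2599) = 1. Collecting the sign flips along the way, the symbol is +1.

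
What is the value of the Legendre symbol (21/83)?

1

Reciprocity: 21 ≡ 1 and 83 ≡ 3 (mod 4), so (21/83) = +(83/21).
Reduce top mod 21: now compute (20/21).
Pull out 2^2: since 21 ≡ 5 (mod 8), (2/21) = -1, so (2/21)^2 = +1.
Reciprocity: 5 ≡ 1 and 21 ≡ 1 (mod 4), so (5/21) = +(21/5).
Reduce top mod 5: now compute (1/5).
Reached (1/5) = 1. Collecting the sign flips along the way, the symbol is +1.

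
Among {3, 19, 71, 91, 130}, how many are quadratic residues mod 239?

(3/239) = +1 → QR.
(19/239) = -1 → non-residue.
(71/239) = +1 → QR.
(91/239) = +1 → QR.
(130/239) = -1 → non-residue.
Total quadratic residues among the 5: 3.

3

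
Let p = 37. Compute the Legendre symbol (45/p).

-1

First reduce: 45 ≡ 8 (mod 37).
Pull out 2^3: since 37 ≡ 5 (mod 8), (2/37) = -1, so (2/37)^3 = -1.
Reached (1/37) = 1. Collecting the sign flips along the way, the symbol is -1.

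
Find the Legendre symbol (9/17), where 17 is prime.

1

Reciprocity: 9 ≡ 1 and 17 ≡ 1 (mod 4), so (9/17) = +(17/9).
Reduce top mod 9: now compute (8/9).
Pull out 2^3: since 9 ≡ 1 (mod 8), (2/9) = +1, so (2/9)^3 = +1.
Reached (1/9) = 1. Collecting the sign flips along the way, the symbol is +1.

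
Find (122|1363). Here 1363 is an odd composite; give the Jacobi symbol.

1

Pull out 2: since 1363 ≡ 3 (mod 8), (2/1363) = -1.
Reciprocity: 61 ≡ 1 and 1363 ≡ 3 (mod 4), so (61/1363) = +(1363/61).
Reduce top mod 61: now compute (21/61).
Reciprocity: 21 ≡ 1 and 61 ≡ 1 (mod 4), so (21/61) = +(61/21).
Reduce top mod 21: now compute (19/21).
Reciprocity: 19 ≡ 3 and 21 ≡ 1 (mod 4), so (19/21) = +(21/19).
Reduce top mod 19: now compute (2/19).
Pull out 2: since 19 ≡ 3 (mod 8), (2/19) = -1.
Reached (1/19) = 1. Collecting the sign flips along the way, the symbol is +1.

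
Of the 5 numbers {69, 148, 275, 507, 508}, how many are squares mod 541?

2

(69/541) = +1 → QR.
(148/541) = -1 → non-residue.
(275/541) = -1 → non-residue.
(507/541) = +1 → QR.
(508/541) = -1 → non-residue.
Total quadratic residues among the 5: 2.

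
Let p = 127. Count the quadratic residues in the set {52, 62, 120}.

3

(52/127) = +1 → QR.
(62/127) = +1 → QR.
(120/127) = +1 → QR.
Total quadratic residues among the 3: 3.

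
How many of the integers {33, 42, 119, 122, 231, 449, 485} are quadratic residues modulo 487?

4

(33/487) = +1 → QR.
(42/487) = +1 → QR.
(119/487) = +1 → QR.
(122/487) = +1 → QR.
(231/487) = -1 → non-residue.
(449/487) = -1 → non-residue.
(485/487) = -1 → non-residue.
Total quadratic residues among the 7: 4.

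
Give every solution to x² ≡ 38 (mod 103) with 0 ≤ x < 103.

Since 103 ≡ 3 (mod 4), a square root of 38 is 38^((103+1)/4) = 38^26 mod 103.
Repeated squaring: 38^2≡2, 38^4≡4, 38^8≡16, 38^16≡50 (mod 103).
38^26 = 38^(16+8+2) ≡ 55 (mod 103).
Check: 55² = 3025 ≡ 38 (mod 103). The two roots are 48 and 55.

48, 55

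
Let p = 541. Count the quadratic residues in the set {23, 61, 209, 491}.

1

(23/541) = +1 → QR.
(61/541) = -1 → non-residue.
(209/541) = -1 → non-residue.
(491/541) = -1 → non-residue.
Total quadratic residues among the 4: 1.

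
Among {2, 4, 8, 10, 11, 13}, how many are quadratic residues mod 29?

(2/29) = -1 → non-residue.
(4/29) = +1 → QR.
(8/29) = -1 → non-residue.
(10/29) = -1 → non-residue.
(11/29) = -1 → non-residue.
(13/29) = +1 → QR.
Total quadratic residues among the 6: 2.

2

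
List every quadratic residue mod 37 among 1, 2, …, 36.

Square k = 1,…,18 (k and 37−k give the same square):
1²=1, 2²=4, 3²=9, 4²=16, 5²=25, 6²=36, 7²≡12, 8²≡27, 9²≡7, 10²≡26, 11²≡10, 12²≡33, 13²≡21, 14²≡11, 15²≡3, 16²≡34, 17²≡30, 18²≡28 (mod 37).
So the quadratic residues mod 37 are {1, 3, 4, 7, 9, 10, 11, 12, 16, 21, 25, 26, 27, 28, 30, 33, 34, 36}.

1 3 4 7 9 10 11 12 16 21 25 26 27 28 30 33 34 36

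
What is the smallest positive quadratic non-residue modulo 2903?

5

(2/2903) = +1, so 2 is a residue.
(3/2903) = +1, so 3 is a residue.
(4/2903) = +1, so 4 is a residue.
(5/2903) = −1, so 5 is the smallest positive non-residue mod 2903.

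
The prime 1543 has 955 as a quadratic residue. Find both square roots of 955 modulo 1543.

566, 977

Since 1543 ≡ 3 (mod 4), a square root of 955 is 955^((1543+1)/4) = 955^386 mod 1543.
Repeated squaring: 955^2≡112, 955^4≡200, 955^8≡1425, 955^16≡37, 955^32≡1369, 955^64≡959, 955^128≡53, 955^256≡1266 (mod 1543).
955^386 = 955^(256+128+2) ≡ 566 (mod 1543).
Check: 566² = 320356 ≡ 955 (mod 1543). The two roots are 566 and 977.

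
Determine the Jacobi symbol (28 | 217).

Pull out 2^2: since 217 ≡ 1 (mod 8), (2/217) = +1, so (2/217)^2 = +1.
Reciprocity: 7 ≡ 3 and 217 ≡ 1 (mod 4), so (7/217) = +(217/7).
Reduce top mod 7: now compute (0/7).
Top reduces to 0: gcd > 1, so the symbol is 0.

0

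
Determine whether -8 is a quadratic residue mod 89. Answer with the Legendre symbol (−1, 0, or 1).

1

First reduce: -8 ≡ 81 (mod 89).
Reciprocity: 81 ≡ 1 and 89 ≡ 1 (mod 4), so (81/89) = +(89/81).
Reduce top mod 81: now compute (8/81).
Pull out 2^3: since 81 ≡ 1 (mod 8), (2/81) = +1, so (2/81)^3 = +1.
Reached (1/81) = 1. Collecting the sign flips along the way, the symbol is +1.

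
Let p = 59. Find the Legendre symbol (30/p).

Pull out 2: since 59 ≡ 3 (mod 8), (2/59) = -1.
Reciprocity: 15 ≡ 3 and 59 ≡ 3 (mod 4), so (15/59) = −(59/15).
Reduce top mod 15: now compute (14/15).
Pull out 2: since 15 ≡ 7 (mod 8), (2/15) = +1.
Reciprocity: 7 ≡ 3 and 15 ≡ 3 (mod 4), so (7/15) = −(15/7).
Reduce top mod 7: now compute (1/7).
Reached (1/7) = 1. Collecting the sign flips along the way, the symbol is -1.

-1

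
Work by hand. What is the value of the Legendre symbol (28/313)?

Pull out 2^2: since 313 ≡ 1 (mod 8), (2/313) = +1, so (2/313)^2 = +1.
Reciprocity: 7 ≡ 3 and 313 ≡ 1 (mod 4), so (7/313) = +(313/7).
Reduce top mod 7: now compute (5/7).
Reciprocity: 5 ≡ 1 and 7 ≡ 3 (mod 4), so (5/7) = +(7/5).
Reduce top mod 5: now compute (2/5).
Pull out 2: since 5 ≡ 5 (mod 8), (2/5) = -1.
Reached (1/5) = 1. Collecting the sign flips along the way, the symbol is -1.

-1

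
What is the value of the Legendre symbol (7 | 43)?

-1

Reciprocity: 7 ≡ 3 and 43 ≡ 3 (mod 4), so (7/43) = −(43/7).
Reduce top mod 7: now compute (1/7).
Reached (1/7) = 1. Collecting the sign flips along the way, the symbol is -1.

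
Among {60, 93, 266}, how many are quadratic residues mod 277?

0

(60/277) = -1 → non-residue.
(93/277) = -1 → non-residue.
(266/277) = -1 → non-residue.
Total quadratic residues among the 3: 0.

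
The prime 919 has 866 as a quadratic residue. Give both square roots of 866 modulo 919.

Since 919 ≡ 3 (mod 4), a square root of 866 is 866^((919+1)/4) = 866^230 mod 919.
Repeated squaring: 866^2≡52, 866^4≡866, 866^8≡52, 866^16≡866, 866^32≡52, 866^64≡866, 866^128≡52 (mod 919).
866^230 = 866^(128+64+32+4+2) ≡ 52 (mod 919).
Check: 52² = 2704 ≡ 866 (mod 919). The two roots are 52 and 867.

52, 867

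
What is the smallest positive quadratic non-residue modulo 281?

3

(2/281) = +1, so 2 is a residue.
(3/281) = −1, so 3 is the smallest positive non-residue mod 281.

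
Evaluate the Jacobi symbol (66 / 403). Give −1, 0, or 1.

1

Pull out 2: since 403 ≡ 3 (mod 8), (2/403) = -1.
Reciprocity: 33 ≡ 1 and 403 ≡ 3 (mod 4), so (33/403) = +(403/33).
Reduce top mod 33: now compute (7/33).
Reciprocity: 7 ≡ 3 and 33 ≡ 1 (mod 4), so (7/33) = +(33/7).
Reduce top mod 7: now compute (5/7).
Reciprocity: 5 ≡ 1 and 7 ≡ 3 (mod 4), so (5/7) = +(7/5).
Reduce top mod 5: now compute (2/5).
Pull out 2: since 5 ≡ 5 (mod 8), (2/5) = -1.
Reached (1/5) = 1. Collecting the sign flips along the way, the symbol is +1.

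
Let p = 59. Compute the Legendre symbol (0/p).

0

Top reduces to 0: gcd > 1, so the symbol is 0.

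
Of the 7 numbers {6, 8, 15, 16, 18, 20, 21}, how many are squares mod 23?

4

(6/23) = +1 → QR.
(8/23) = +1 → QR.
(15/23) = -1 → non-residue.
(16/23) = +1 → QR.
(18/23) = +1 → QR.
(20/23) = -1 → non-residue.
(21/23) = -1 → non-residue.
Total quadratic residues among the 7: 4.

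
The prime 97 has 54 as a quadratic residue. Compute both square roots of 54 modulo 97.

97 ≡ 1 (mod 4), so we find a root by search.
Trying successive values, 32² = 1024 ≡ 54 (mod 97). The other root is 97 − 32 = 65.

32, 65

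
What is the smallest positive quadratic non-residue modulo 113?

(2/113) = +1, so 2 is a residue.
(3/113) = −1, so 3 is the smallest positive non-residue mod 113.

3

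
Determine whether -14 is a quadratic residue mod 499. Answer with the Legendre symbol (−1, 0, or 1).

-1

First reduce: -14 ≡ 485 (mod 499).
Reciprocity: 485 ≡ 1 and 499 ≡ 3 (mod 4), so (485/499) = +(499/485).
Reduce top mod 485: now compute (14/485).
Pull out 2: since 485 ≡ 5 (mod 8), (2/485) = -1.
Reciprocity: 7 ≡ 3 and 485 ≡ 1 (mod 4), so (7/485) = +(485/7).
Reduce top mod 7: now compute (2/7).
Pull out 2: since 7 ≡ 7 (mod 8), (2/7) = +1.
Reached (1/7) = 1. Collecting the sign flips along the way, the symbol is -1.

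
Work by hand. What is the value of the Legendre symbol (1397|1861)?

1

Reciprocity: 1397 ≡ 1 and 1861 ≡ 1 (mod 4), so (1397/1861) = +(1861/1397).
Reduce top mod 1397: now compute (464/1397).
Pull out 2^4: since 1397 ≡ 5 (mod 8), (2/1397) = -1, so (2/1397)^4 = +1.
Reciprocity: 29 ≡ 1 and 1397 ≡ 1 (mod 4), so (29/1397) = +(1397/29).
Reduce top mod 29: now compute (5/29).
Reciprocity: 5 ≡ 1 and 29 ≡ 1 (mod 4), so (5/29) = +(29/5).
Reduce top mod 5: now compute (4/5).
Pull out 2^2: since 5 ≡ 5 (mod 8), (2/5) = -1, so (2/5)^2 = +1.
Reached (1/5) = 1. Collecting the sign flips along the way, the symbol is +1.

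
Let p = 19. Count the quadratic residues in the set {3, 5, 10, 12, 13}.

(3/19) = -1 → non-residue.
(5/19) = +1 → QR.
(10/19) = -1 → non-residue.
(12/19) = -1 → non-residue.
(13/19) = -1 → non-residue.
Total quadratic residues among the 5: 1.

1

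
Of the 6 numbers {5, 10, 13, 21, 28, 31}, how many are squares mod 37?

(5/37) = -1 → non-residue.
(10/37) = +1 → QR.
(13/37) = -1 → non-residue.
(21/37) = +1 → QR.
(28/37) = +1 → QR.
(31/37) = -1 → non-residue.
Total quadratic residues among the 6: 3.

3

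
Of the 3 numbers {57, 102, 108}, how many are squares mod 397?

3

(57/397) = +1 → QR.
(102/397) = +1 → QR.
(108/397) = +1 → QR.
Total quadratic residues among the 3: 3.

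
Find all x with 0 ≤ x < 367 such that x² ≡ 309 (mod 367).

Since 367 ≡ 3 (mod 4), a square root of 309 is 309^((367+1)/4) = 309^92 mod 367.
Repeated squaring: 309^2≡61, 309^4≡51, 309^8≡32, 309^16≡290, 309^32≡57, 309^64≡313 (mod 367).
309^92 = 309^(64+16+8+4) ≡ 26 (mod 367).
Check: 26² = 676 ≡ 309 (mod 367). The two roots are 26 and 341.

26, 341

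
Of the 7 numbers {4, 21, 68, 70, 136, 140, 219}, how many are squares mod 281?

(4/281) = +1 → QR.
(21/281) = -1 → non-residue.
(68/281) = +1 → QR.
(70/281) = +1 → QR.
(136/281) = +1 → QR.
(140/281) = +1 → QR.
(219/281) = +1 → QR.
Total quadratic residues among the 7: 6.

6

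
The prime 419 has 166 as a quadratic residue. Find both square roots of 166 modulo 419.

66, 353

Since 419 ≡ 3 (mod 4), a square root of 166 is 166^((419+1)/4) = 166^105 mod 419.
Repeated squaring: 166^2≡321, 166^4≡386, 166^8≡251, 166^16≡151, 166^32≡175, 166^64≡38 (mod 419).
166^105 = 166^(64+32+8+1) ≡ 66 (mod 419).
Check: 66² = 4356 ≡ 166 (mod 419). The two roots are 66 and 353.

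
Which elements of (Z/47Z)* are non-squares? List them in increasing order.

Square k = 1,…,23 (k and 47−k give the same square):
1²=1, 2²=4, 3²=9, 4²=16, 5²=25, 6²=36, 7²≡2, 8²≡17, 9²≡34, 10²≡6, 11²≡27, 12²≡3, 13²≡28, 14²≡8, 15²≡37, 16²≡21, 17²≡7, 18²≡42, 19²≡32, 20²≡24, 21²≡18, 22²≡14, 23²≡12 (mod 47).
The residues are {1, 2, 3, 4, 6, 7, 8, 9, 12, 14, 16, 17, 18, 21, 24, 25, 27, 28, 32, 34, 36, 37, 42}; the non-residues are the remaining 23 nonzero classes.

5, 10, 11, 13, 15, 19, 20, 22, 23, 26, 29, 30, 31, 33, 35, 38, 39, 40, 41, 43, 44, 45, 46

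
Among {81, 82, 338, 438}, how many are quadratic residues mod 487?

(81/487) = +1 → QR.
(82/487) = +1 → QR.
(338/487) = +1 → QR.
(438/487) = -1 → non-residue.
Total quadratic residues among the 4: 3.

3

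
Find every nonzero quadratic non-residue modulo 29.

Square k = 1,…,14 (k and 29−k give the same square):
1²=1, 2²=4, 3²=9, 4²=16, 5²=25, 6²≡7, 7²≡20, 8²≡6, 9²≡23, 10²≡13, 11²≡5, 12²≡28, 13²≡24, 14²≡22 (mod 29).
The residues are {1, 4, 5, 6, 7, 9, 13, 16, 20, 22, 23, 24, 25, 28}; the non-residues are the remaining 14 nonzero classes.

2, 3, 8, 10, 11, 12, 14, 15, 17, 18, 19, 21, 26, 27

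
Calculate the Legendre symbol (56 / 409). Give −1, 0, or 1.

-1

Euler's criterion: (56/409) ≡ 56^204 (mod 409).
56^2 ≡ 273 (mod 409)
56^4 ≡ 91 (mod 409)
56^8 ≡ 101 (mod 409)
56^16 ≡ 385 (mod 409)
56^32 ≡ 167 (mod 409)
56^64 ≡ 77 (mod 409)
56^128 ≡ 203 (mod 409)
56^204 = 56^(128+64+8+4) ≡ 408 (mod 409).
Result is 408 ≡ −1, so (56/409) = −1.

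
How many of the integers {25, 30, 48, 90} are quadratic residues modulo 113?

2

(25/113) = +1 → QR.
(30/113) = +1 → QR.
(48/113) = -1 → non-residue.
(90/113) = -1 → non-residue.
Total quadratic residues among the 4: 2.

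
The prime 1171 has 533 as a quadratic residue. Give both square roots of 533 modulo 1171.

Since 1171 ≡ 3 (mod 4), a square root of 533 is 533^((1171+1)/4) = 533^293 mod 1171.
Repeated squaring: 533^2≡707, 533^4≡1003, 533^8≡120, 533^16≡348, 533^32≡491, 533^64≡1026, 533^128≡1118, 533^256≡467 (mod 1171).
533^293 = 533^(256+32+4+1) ≡ 570 (mod 1171).
Check: 570² = 324900 ≡ 533 (mod 1171). The two roots are 570 and 601.

570, 601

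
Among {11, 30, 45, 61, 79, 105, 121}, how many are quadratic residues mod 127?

5

(11/127) = +1 → QR.
(30/127) = +1 → QR.
(45/127) = -1 → non-residue.
(61/127) = +1 → QR.
(79/127) = +1 → QR.
(105/127) = -1 → non-residue.
(121/127) = +1 → QR.
Total quadratic residues among the 7: 5.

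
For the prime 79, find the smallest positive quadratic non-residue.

(2/79) = +1, so 2 is a residue.
(3/79) = −1, so 3 is the smallest positive non-residue mod 79.

3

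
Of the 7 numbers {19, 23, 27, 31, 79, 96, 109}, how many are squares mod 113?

(19/113) = -1 → non-residue.
(23/113) = -1 → non-residue.
(27/113) = -1 → non-residue.
(31/113) = +1 → QR.
(79/113) = -1 → non-residue.
(96/113) = -1 → non-residue.
(109/113) = +1 → QR.
Total quadratic residues among the 7: 2.

2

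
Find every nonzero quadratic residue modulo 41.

1,2,4,5,8,9,10,16,18,20,21,23,25,31,32,33,36,37,39,40

Square k = 1,…,20 (k and 41−k give the same square):
1²=1, 2²=4, 3²=9, 4²=16, 5²=25, 6²=36, 7²≡8, 8²≡23, 9²≡40, 10²≡18, 11²≡39, 12²≡21, 13²≡5, 14²≡32, 15²≡20, 16²≡10, 17²≡2, 18²≡37, 19²≡33, 20²≡31 (mod 41).
So the quadratic residues mod 41 are {1, 2, 4, 5, 8, 9, 10, 16, 18, 20, 21, 23, 25, 31, 32, 33, 36, 37, 39, 40}.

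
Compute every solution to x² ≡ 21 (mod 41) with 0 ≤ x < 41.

12, 29

41 ≡ 1 (mod 4), so we find a root by search.
Trying successive values, 12² = 144 ≡ 21 (mod 41). The other root is 41 − 12 = 29.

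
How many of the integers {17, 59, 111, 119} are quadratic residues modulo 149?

(17/149) = +1 → QR.
(59/149) = -1 → non-residue.
(111/149) = -1 → non-residue.
(119/149) = +1 → QR.
Total quadratic residues among the 4: 2.

2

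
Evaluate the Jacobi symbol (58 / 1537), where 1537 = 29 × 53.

0

Pull out 2: since 1537 ≡ 1 (mod 8), (2/1537) = +1.
Reciprocity: 29 ≡ 1 and 1537 ≡ 1 (mod 4), so (29/1537) = +(1537/29).
Reduce top mod 29: now compute (0/29).
Top reduces to 0: gcd > 1, so the symbol is 0.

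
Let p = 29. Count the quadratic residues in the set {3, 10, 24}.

1

(3/29) = -1 → non-residue.
(10/29) = -1 → non-residue.
(24/29) = +1 → QR.
Total quadratic residues among the 3: 1.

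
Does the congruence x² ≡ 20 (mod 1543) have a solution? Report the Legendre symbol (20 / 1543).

-1

Pull out 2^2: since 1543 ≡ 7 (mod 8), (2/1543) = +1, so (2/1543)^2 = +1.
Reciprocity: 5 ≡ 1 and 1543 ≡ 3 (mod 4), so (5/1543) = +(1543/5).
Reduce top mod 5: now compute (3/5).
Reciprocity: 3 ≡ 3 and 5 ≡ 1 (mod 4), so (3/5) = +(5/3).
Reduce top mod 3: now compute (2/3).
Pull out 2: since 3 ≡ 3 (mod 8), (2/3) = -1.
Reached (1/3) = 1. Collecting the sign flips along the way, the symbol is -1.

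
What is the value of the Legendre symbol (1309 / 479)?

-1

Euler's criterion: (1309/479) ≡ 351^239 (mod 479).
351^2 ≡ 98 (mod 479)
351^4 ≡ 24 (mod 479)
351^8 ≡ 97 (mod 479)
351^16 ≡ 308 (mod 479)
351^32 ≡ 22 (mod 479)
351^64 ≡ 5 (mod 479)
351^128 ≡ 25 (mod 479)
351^239 = 351^(128+64+32+8+4+2+1) ≡ 478 (mod 479).
Result is 478 ≡ −1, so (1309/479) = −1.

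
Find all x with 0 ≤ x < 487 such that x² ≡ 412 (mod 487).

110, 377

Since 487 ≡ 3 (mod 4), a square root of 412 is 412^((487+1)/4) = 412^122 mod 487.
Repeated squaring: 412^2≡268, 412^4≡235, 412^8≡194, 412^16≡137, 412^32≡263, 412^64≡15 (mod 487).
412^122 = 412^(64+32+16+8+2) ≡ 110 (mod 487).
Check: 110² = 12100 ≡ 412 (mod 487). The two roots are 110 and 377.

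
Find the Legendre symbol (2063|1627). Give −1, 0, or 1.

-1

First reduce: 2063 ≡ 436 (mod 1627).
Pull out 2^2: since 1627 ≡ 3 (mod 8), (2/1627) = -1, so (2/1627)^2 = +1.
Reciprocity: 109 ≡ 1 and 1627 ≡ 3 (mod 4), so (109/1627) = +(1627/109).
Reduce top mod 109: now compute (101/109).
Reciprocity: 101 ≡ 1 and 109 ≡ 1 (mod 4), so (101/109) = +(109/101).
Reduce top mod 101: now compute (8/101).
Pull out 2^3: since 101 ≡ 5 (mod 8), (2/101) = -1, so (2/101)^3 = -1.
Reached (1/101) = 1. Collecting the sign flips along the way, the symbol is -1.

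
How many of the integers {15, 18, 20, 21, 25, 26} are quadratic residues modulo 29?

2

(15/29) = -1 → non-residue.
(18/29) = -1 → non-residue.
(20/29) = +1 → QR.
(21/29) = -1 → non-residue.
(25/29) = +1 → QR.
(26/29) = -1 → non-residue.
Total quadratic residues among the 6: 2.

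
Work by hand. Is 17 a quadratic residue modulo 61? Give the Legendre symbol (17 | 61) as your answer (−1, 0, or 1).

Reciprocity: 17 ≡ 1 and 61 ≡ 1 (mod 4), so (17/61) = +(61/17).
Reduce top mod 17: now compute (10/17).
Pull out 2: since 17 ≡ 1 (mod 8), (2/17) = +1.
Reciprocity: 5 ≡ 1 and 17 ≡ 1 (mod 4), so (5/17) = +(17/5).
Reduce top mod 5: now compute (2/5).
Pull out 2: since 5 ≡ 5 (mod 8), (2/5) = -1.
Reached (1/5) = 1. Collecting the sign flips along the way, the symbol is -1.

-1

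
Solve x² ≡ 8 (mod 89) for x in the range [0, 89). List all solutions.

89 ≡ 1 (mod 4), so we find a root by search.
Trying successive values, 39² = 1521 ≡ 8 (mod 89). The other root is 89 − 39 = 50.

39, 50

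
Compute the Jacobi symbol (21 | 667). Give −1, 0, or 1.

1

Reciprocity: 21 ≡ 1 and 667 ≡ 3 (mod 4), so (21/667) = +(667/21).
Reduce top mod 21: now compute (16/21).
Pull out 2^4: since 21 ≡ 5 (mod 8), (2/21) = -1, so (2/21)^4 = +1.
Reached (1/21) = 1. Collecting the sign flips along the way, the symbol is +1.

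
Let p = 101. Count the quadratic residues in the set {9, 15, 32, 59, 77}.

(9/101) = +1 → QR.
(15/101) = -1 → non-residue.
(32/101) = -1 → non-residue.
(59/101) = -1 → non-residue.
(77/101) = +1 → QR.
Total quadratic residues among the 5: 2.

2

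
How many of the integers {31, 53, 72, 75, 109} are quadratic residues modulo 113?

4

(31/113) = +1 → QR.
(53/113) = +1 → QR.
(72/113) = +1 → QR.
(75/113) = -1 → non-residue.
(109/113) = +1 → QR.
Total quadratic residues among the 5: 4.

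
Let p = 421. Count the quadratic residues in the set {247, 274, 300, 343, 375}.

5

(247/421) = +1 → QR.
(274/421) = +1 → QR.
(300/421) = +1 → QR.
(343/421) = +1 → QR.
(375/421) = +1 → QR.
Total quadratic residues among the 5: 5.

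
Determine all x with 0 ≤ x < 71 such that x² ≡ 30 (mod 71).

32, 39

Since 71 ≡ 3 (mod 4), a square root of 30 is 30^((71+1)/4) = 30^18 mod 71.
Repeated squaring: 30^2≡48, 30^4≡32, 30^8≡30, 30^16≡48 (mod 71).
30^18 = 30^(16+2) ≡ 32 (mod 71).
Check: 32² = 1024 ≡ 30 (mod 71). The two roots are 32 and 39.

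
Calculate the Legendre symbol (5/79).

Euler's criterion: (5/79) ≡ 5^39 (mod 79).
5^2 ≡ 25 (mod 79)
5^4 ≡ 72 (mod 79)
5^8 ≡ 49 (mod 79)
5^16 ≡ 31 (mod 79)
5^32 ≡ 13 (mod 79)
5^39 = 5^(32+4+2+1) ≡ 1 (mod 79).
Result is 1, so (5/79) = 1.

1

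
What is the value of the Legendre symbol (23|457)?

Euler's criterion: (23/457) ≡ 23^228 (mod 457).
23^2 ≡ 72 (mod 457)
23^4 ≡ 157 (mod 457)
23^8 ≡ 428 (mod 457)
23^16 ≡ 384 (mod 457)
23^32 ≡ 302 (mod 457)
23^64 ≡ 261 (mod 457)
23^128 ≡ 28 (mod 457)
23^228 = 23^(128+64+32+4) ≡ 456 (mod 457).
Result is 456 ≡ −1, so (23/457) = −1.

-1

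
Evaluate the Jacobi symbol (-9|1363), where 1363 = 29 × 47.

-1

First reduce: -9 ≡ 1354 (mod 1363).
Pull out 2: since 1363 ≡ 3 (mod 8), (2/1363) = -1.
Reciprocity: 677 ≡ 1 and 1363 ≡ 3 (mod 4), so (677/1363) = +(1363/677).
Reduce top mod 677: now compute (9/677).
Reciprocity: 9 ≡ 1 and 677 ≡ 1 (mod 4), so (9/677) = +(677/9).
Reduce top mod 9: now compute (2/9).
Pull out 2: since 9 ≡ 1 (mod 8), (2/9) = +1.
Reached (1/9) = 1. Collecting the sign flips along the way, the symbol is -1.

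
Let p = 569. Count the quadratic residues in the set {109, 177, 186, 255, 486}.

(109/569) = -1 → non-residue.
(177/569) = +1 → QR.
(186/569) = +1 → QR.
(255/569) = -1 → non-residue.
(486/569) = -1 → non-residue.
Total quadratic residues among the 5: 2.

2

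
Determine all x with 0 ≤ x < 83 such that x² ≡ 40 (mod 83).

Since 83 ≡ 3 (mod 4), a square root of 40 is 40^((83+1)/4) = 40^21 mod 83.
Repeated squaring: 40^2≡23, 40^4≡31, 40^8≡48, 40^16≡63 (mod 83).
40^21 = 40^(16+4+1) ≡ 17 (mod 83).
Check: 17² = 289 ≡ 40 (mod 83). The two roots are 17 and 66.

17, 66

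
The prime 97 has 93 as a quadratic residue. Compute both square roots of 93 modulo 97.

97 ≡ 1 (mod 4), so we find a root by search.
Trying successive values, 44² = 1936 ≡ 93 (mod 97). The other root is 97 − 44 = 53.

44, 53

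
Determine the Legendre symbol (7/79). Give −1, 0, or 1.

Reciprocity: 7 ≡ 3 and 79 ≡ 3 (mod 4), so (7/79) = −(79/7).
Reduce top mod 7: now compute (2/7).
Pull out 2: since 7 ≡ 7 (mod 8), (2/7) = +1.
Reached (1/7) = 1. Collecting the sign flips along the way, the symbol is -1.

-1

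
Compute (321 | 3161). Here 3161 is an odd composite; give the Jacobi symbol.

1

Reciprocity: 321 ≡ 1 and 3161 ≡ 1 (mod 4), so (321/3161) = +(3161/321).
Reduce top mod 321: now compute (272/321).
Pull out 2^4: since 321 ≡ 1 (mod 8), (2/321) = +1, so (2/321)^4 = +1.
Reciprocity: 17 ≡ 1 and 321 ≡ 1 (mod 4), so (17/321) = +(321/17).
Reduce top mod 17: now compute (15/17).
Reciprocity: 15 ≡ 3 and 17 ≡ 1 (mod 4), so (15/17) = +(17/15).
Reduce top mod 15: now compute (2/15).
Pull out 2: since 15 ≡ 7 (mod 8), (2/15) = +1.
Reached (1/15) = 1. Collecting the sign flips along the way, the symbol is +1.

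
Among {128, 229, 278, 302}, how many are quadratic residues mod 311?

3

(128/311) = +1 → QR.
(229/311) = +1 → QR.
(278/311) = +1 → QR.
(302/311) = -1 → non-residue.
Total quadratic residues among the 4: 3.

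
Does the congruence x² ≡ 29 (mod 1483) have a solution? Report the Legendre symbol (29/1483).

1

Reciprocity: 29 ≡ 1 and 1483 ≡ 3 (mod 4), so (29/1483) = +(1483/29).
Reduce top mod 29: now compute (4/29).
Pull out 2^2: since 29 ≡ 5 (mod 8), (2/29) = -1, so (2/29)^2 = +1.
Reached (1/29) = 1. Collecting the sign flips along the way, the symbol is +1.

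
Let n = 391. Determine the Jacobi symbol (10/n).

Pull out 2: since 391 ≡ 7 (mod 8), (2/391) = +1.
Reciprocity: 5 ≡ 1 and 391 ≡ 3 (mod 4), so (5/391) = +(391/5).
Reduce top mod 5: now compute (1/5).
Reached (1/5) = 1. Collecting the sign flips along the way, the symbol is +1.

1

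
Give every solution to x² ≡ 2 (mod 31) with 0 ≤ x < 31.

8, 23

Since 31 ≡ 3 (mod 4), a square root of 2 is 2^((31+1)/4) = 2^8 mod 31.
Repeated squaring: 2^2≡4, 2^4≡16, 2^8≡8 (mod 31).
2^8 = 2^(8) ≡ 8 (mod 31).
Check: 8² = 64 ≡ 2 (mod 31). The two roots are 8 and 23.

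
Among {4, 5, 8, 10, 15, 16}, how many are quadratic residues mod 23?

3

(4/23) = +1 → QR.
(5/23) = -1 → non-residue.
(8/23) = +1 → QR.
(10/23) = -1 → non-residue.
(15/23) = -1 → non-residue.
(16/23) = +1 → QR.
Total quadratic residues among the 6: 3.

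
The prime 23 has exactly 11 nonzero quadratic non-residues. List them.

Square k = 1,…,11 (k and 23−k give the same square):
1²=1, 2²=4, 3²=9, 4²=16, 5²≡2, 6²≡13, 7²≡3, 8²≡18, 9²≡12, 10²≡8, 11²≡6 (mod 23).
The residues are {1, 2, 3, 4, 6, 8, 9, 12, 13, 16, 18}; the non-residues are the remaining 11 nonzero classes.

5,7,10,11,14,15,17,19,20,21,22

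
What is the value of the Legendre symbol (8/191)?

Pull out 2^3: since 191 ≡ 7 (mod 8), (2/191) = +1, so (2/191)^3 = +1.
Reached (1/191) = 1. Collecting the sign flips along the way, the symbol is +1.

1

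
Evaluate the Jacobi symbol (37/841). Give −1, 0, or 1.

Reciprocity: 37 ≡ 1 and 841 ≡ 1 (mod 4), so (37/841) = +(841/37).
Reduce top mod 37: now compute (27/37).
Reciprocity: 27 ≡ 3 and 37 ≡ 1 (mod 4), so (27/37) = +(37/27).
Reduce top mod 27: now compute (10/27).
Pull out 2: since 27 ≡ 3 (mod 8), (2/27) = -1.
Reciprocity: 5 ≡ 1 and 27 ≡ 3 (mod 4), so (5/27) = +(27/5).
Reduce top mod 5: now compute (2/5).
Pull out 2: since 5 ≡ 5 (mod 8), (2/5) = -1.
Reached (1/5) = 1. Collecting the sign flips along the way, the symbol is +1.

1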